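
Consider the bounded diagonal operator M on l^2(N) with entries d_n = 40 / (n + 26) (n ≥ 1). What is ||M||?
||M|| = 40/27 (attained at n = 1)

For M diagonal, ||M|| = sup_n |d_n| = sup_n 40/(n + 26). This is positive and strictly decreasing in n, so the supremum is attained at n = 1: d_1 = 40/(1 + 26) = 40/27. Hence ||M|| = 40/27.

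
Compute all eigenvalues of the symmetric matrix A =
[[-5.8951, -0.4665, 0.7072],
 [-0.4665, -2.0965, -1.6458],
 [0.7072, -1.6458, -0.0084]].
sigma(A) ≈ {-6, -3, 1}

A is real symmetric, so its spectrum consists of real eigenvalues. Expanding the characteristic polynomial of the displayed matrix gives
  det(λ I - A) = p(λ) = λ^3 + (8)λ^2 + (9)λ + (-18).
Solving p(λ) = 0 yields eigenvalues ≈ -6, -3, 1. (A is shown rounded to 4 decimals, so these recover the underlying integer eigenvalues to within that precision.)
Verification: the trace of A = -8 equals the sum of eigenvalues -8, and det(A) ≈ 18.0003 matches the eigenvalue product 18.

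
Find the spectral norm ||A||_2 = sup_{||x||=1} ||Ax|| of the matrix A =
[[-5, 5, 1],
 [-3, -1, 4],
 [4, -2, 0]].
||A||_2 ≈ 8.6746 (= sqrt(largest eigenvalue of A^T A))

||A||_2 = sigma_max(A) = sqrt(lambda_max(A^T A)). Form the symmetric matrix M = A^T A =
[[50, -30, -17],
 [-30, 30, 1],
 [-17, 1, 17]].
Its characteristic polynomial (trace, sum of principal 2x2 minors, determinant of M give the coefficients) is
  p(λ) = det(λ I - M) = λ^3 - 97λ^2 + 1670λ - 2500.
No integer candidate from the rational root theorem (±divisors of 2500) is a root, so the roots are irrational. The cubic discriminant is Δ = 5604978100 > 0, so there are three distinct real roots. p(1) = -926 and p(2) = 460 have opposite signs, so a root lies in (1, 2); Newton's method refines it to λ ≈ 1.653. p(20) = 100 and p(21) = -946 have opposite signs, so a root lies in (20, 21); Newton's method refines it to λ ≈ 20.0987. p(75) = -1000 and p(76) = 3124 have opposite signs, so a root lies in (75, 76); Newton's method refines it to λ ≈ 75.2483. Check (Vieta): the three roots sum to 97, matching tr M = 97.
So the eigenvalues of A^T A are ≈ 1.653, 20.0987, 75.2483 (all ≥ 0, as they must be for A^T A). The largest is λ_max ≈ 75.2483, hence ||A||_2 = sqrt(λ_max) ≈ 8.6746.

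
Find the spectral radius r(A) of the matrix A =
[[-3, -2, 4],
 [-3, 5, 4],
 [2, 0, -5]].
r(A) ≈ 7.3833

The eigenvalues of A are the roots of its characteristic polynomial. With M = A (coefficients from the trace, the sum of principal 2x2 minors, and det A):
  p(λ) = det(λ I - M) = λ^3 + 3λ^2 - 39λ - 49.
No integer candidate from the rational root theorem (±divisors of 49) is a root, so the roots are irrational. The cubic discriminant is Δ = 294624 > 0, so there are three distinct real roots. p(-8) = -57 and p(-7) = 28 have opposite signs, so a root lies in (-8, -7); Newton's method refines it to λ ≈ -7.3833. p(-2) = 33 and p(-1) = -8 have opposite signs, so a root lies in (-2, -1); Newton's method refines it to λ ≈ -1.1906. p(5) = -44 and p(6) = 41 have opposite signs, so a root lies in (5, 6); Newton's method refines it to λ ≈ 5.574. Check (Vieta): the three roots sum to -3, matching tr M = -3.
Thus the eigenvalues (to 4 decimals) are -7.3833 (modulus 7.3833); -1.1906 (modulus 1.1906); 5.574 (modulus 5.574). The spectral radius is the largest modulus: r(A) ≈ 7.3833. (Cross-check: r(A) ≤ ||A||_2 ≈ 9.0527; equality holds whenever A is normal, though it can also hold for some non-normal A.)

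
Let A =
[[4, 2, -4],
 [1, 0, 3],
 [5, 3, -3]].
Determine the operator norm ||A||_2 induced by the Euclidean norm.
||A||_2 ≈ 8.87 (= sqrt(largest eigenvalue of A^T A))

||A||_2 = sigma_max(A) = sqrt(lambda_max(A^T A)). Form the symmetric matrix M = A^T A =
[[42, 23, -28],
 [23, 13, -17],
 [-28, -17, 34]].
Its characteristic polynomial (trace, sum of principal 2x2 minors, determinant of M give the coefficients) is
  p(λ) = det(λ I - M) = λ^3 - 89λ^2 + 814λ - 144.
No integer candidate from the rational root theorem (±divisors of 144) is a root, so the roots are irrational. The cubic discriminant is Δ = 2872168356 > 0, so there are three distinct real roots. p(0) = -144 and p(1) = 582 have opposite signs, so a root lies in (0, 1); Newton's method refines it to λ ≈ 0.1805. p(10) = 96 and p(11) = -628 have opposite signs, so a root lies in (10, 11); Newton's method refines it to λ ≈ 10.1424. p(78) = -3576 and p(79) = 1752 have opposite signs, so a root lies in (78, 79); Newton's method refines it to λ ≈ 78.6772. Check (Vieta): the three roots sum to 89, matching tr M = 89.
So the eigenvalues of A^T A are ≈ 0.1805, 10.1424, 78.6772 (all ≥ 0, as they must be for A^T A). The largest is λ_max ≈ 78.6772, hence ||A||_2 = sqrt(λ_max) ≈ 8.87.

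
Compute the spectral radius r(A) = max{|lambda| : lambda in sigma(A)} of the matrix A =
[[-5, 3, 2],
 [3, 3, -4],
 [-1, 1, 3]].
r(A) ≈ 5.543

The eigenvalues of A are the roots of its characteristic polynomial. With M = A (coefficients from the trace, the sum of principal 2x2 minors, and det A):
  p(λ) = det(λ I - M) = λ^3 - λ^2 - 24λ + 68.
No integer candidate from the rational root theorem (±divisors of 68) is a root, so the roots are irrational. The cubic discriminant is Δ = -39328 < 0, so there is one real root and a complex-conjugate pair. p(-6) = -40 and p(-5) = 38 have opposite signs, so a root lies in (-6, -5); Newton's method refines it to λ ≈ -5.543. Dividing out (λ - (-5.543)) leaves approximately λ^2 - 6.543λ + 12.2677. For λ^2 - 6.543λ + 12.2677 the discriminant is -6.2602. It is negative, so the remaining roots are the complex-conjugate pair λ ≈ 3.2715 ± 1.251i. Their product equals the constant term, so |λ|^2 ≈ 12.2677 and |λ| ≈ 3.5025.
Thus the eigenvalues (to 4 decimals) are -5.543 (modulus 5.543); 3.2715 ± 1.251i (modulus 3.5025). The spectral radius is the largest modulus: r(A) ≈ 5.543. (Cross-check: r(A) ≤ ||A||_2 ≈ 7.5802; equality holds whenever A is normal, though it can also hold for some non-normal A.)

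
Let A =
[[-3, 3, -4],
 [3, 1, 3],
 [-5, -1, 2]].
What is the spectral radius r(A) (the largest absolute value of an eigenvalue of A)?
r(A) ≈ 6.7616

The eigenvalues of A are the roots of its characteristic polynomial. With M = A (coefficients from the trace, the sum of principal 2x2 minors, and det A):
  p(λ) = det(λ I - M) = λ^3 - 33λ + 86.
No integer candidate from the rational root theorem (±divisors of 86) is a root, so the roots are irrational. The cubic discriminant is Δ = -55944 < 0, so there is one real root and a complex-conjugate pair. p(-7) = -26 and p(-6) = 68 have opposite signs, so a root lies in (-7, -6); Newton's method refines it to λ ≈ -6.7616. Dividing out (λ - (-6.7616)) leaves approximately λ^2 - 6.7616λ + 12.7189. For λ^2 - 6.7616λ + 12.7189 the discriminant is -5.1568. It is negative, so the remaining roots are the complex-conjugate pair λ ≈ 3.3808 ± 1.1354i. Their product equals the constant term, so |λ|^2 ≈ 12.7189 and |λ| ≈ 3.5664.
Thus the eigenvalues (to 4 decimals) are -6.7616 (modulus 6.7616); 3.3808 ± 1.1354i (modulus 3.5664). The spectral radius is the largest modulus: r(A) ≈ 6.7616. (Cross-check: r(A) ≤ ||A||_2 ≈ 7.0778; equality holds whenever A is normal, though it can also hold for some non-normal A.)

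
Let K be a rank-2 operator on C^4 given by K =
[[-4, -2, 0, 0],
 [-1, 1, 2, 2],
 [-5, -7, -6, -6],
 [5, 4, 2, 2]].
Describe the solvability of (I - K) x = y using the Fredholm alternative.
(I - K) is invertible (det(I - K) = 20 ≠ 0), so for every y in C^4 the equation (I - K) x = y has a unique solution.

K has rank 2 and factors as K = U V^T = u1 v1^T + u2 v2^T with u1 = (0, 1, -3, 1), v1 = (3, 3, 2, 2), u2 = (2, 2, -2, -1), v2 = (-2, -1, 0, 0) (multiplying out reproduces the displayed K). The nonzero eigenvalues of U V^T coincide with those of the 2 x 2 matrix G = V^T U = [[v1·u1, v1·u2], [v2·u1, v2·u2]] = [[-1, 6], [-1, -6]], and by the Sylvester determinant identity det(I_4 - U V^T) = det(I_2 - V^T U) = det([[2, -6], [1, 7]]) = (2)(7) - (-6)(1) = 20. (Direct check: I - K =
[[5, 2, 0, 0],
 [1, 0, -2, -2],
 [5, 7, 7, 6],
 [-5, -4, -2, -1]]
has determinant 20.) The finite-dimensional Fredholm alternative says: either (I - K) is invertible, or ker(I - K) ≠ {0} and then range(I - K) = ker((I - K)^*)^⊥, with dim ker(I - K) = dim ker((I - K)^*). Since det(I - K) ≠ 0, 1 is not an eigenvalue of K and ker(I - K) = {0}, so we are in the first case: for every y there is a unique x = (I - K)^(-1) y. (Explicitly, by the Woodbury identity, (I - U V^T)^(-1) = I + U (I_2 - G)^(-1) V^T.)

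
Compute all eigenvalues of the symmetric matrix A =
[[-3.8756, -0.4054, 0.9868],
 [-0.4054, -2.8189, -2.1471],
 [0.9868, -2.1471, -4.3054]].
sigma(A) ≈ {-6, -4, -1}

A is real symmetric, so its spectrum consists of real eigenvalues. Expanding the characteristic polynomial of the displayed matrix gives
  det(λ I - A) = p(λ) = λ^3 + (11)λ^2 + (34)λ + (24).
Solving p(λ) = 0 yields eigenvalues ≈ -6, -4, -1. (A is shown rounded to 4 decimals, so these recover the underlying integer eigenvalues to within that precision.)
Verification: the trace of A = -11 equals the sum of eigenvalues -11, and det(A) ≈ -23.9991 matches the eigenvalue product -24.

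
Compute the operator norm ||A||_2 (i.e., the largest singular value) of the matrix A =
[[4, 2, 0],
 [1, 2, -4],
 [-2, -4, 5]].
||A||_2 ≈ 8.4519 (= sqrt(largest eigenvalue of A^T A))

||A||_2 = sigma_max(A) = sqrt(lambda_max(A^T A)). Form the symmetric matrix M = A^T A =
[[21, 18, -14],
 [18, 24, -28],
 [-14, -28, 41]].
Its characteristic polynomial (trace, sum of principal 2x2 minors, determinant of M give the coefficients) is
  p(λ) = det(λ I - M) = λ^3 - 86λ^2 + 1045λ - 324.
No integer candidate from the rational root theorem (±divisors of 324) is a root, so the roots are irrational. The cubic discriminant is Δ = 3208911312 > 0, so there are three distinct real roots. p(0) = -324 and p(1) = 636 have opposite signs, so a root lies in (0, 1); Newton's method refines it to λ ≈ 0.3184. p(14) = 194 and p(15) = -624 have opposite signs, so a root lies in (14, 15); Newton's method refines it to λ ≈ 14.2469. p(71) = -1744 and p(72) = 2340 have opposite signs, so a root lies in (71, 72); Newton's method refines it to λ ≈ 71.4348. Check (Vieta): the three roots sum to 86, matching tr M = 86.
So the eigenvalues of A^T A are ≈ 0.3184, 14.2469, 71.4348 (all ≥ 0, as they must be for A^T A). The largest is λ_max ≈ 71.4348, hence ||A||_2 = sqrt(λ_max) ≈ 8.4519.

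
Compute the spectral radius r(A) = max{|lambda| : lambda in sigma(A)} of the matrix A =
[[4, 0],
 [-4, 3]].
r(A) = 4

The eigenvalues of A are the roots of its characteristic polynomial. With M = A (coefficients from the trace and determinant):
  p(λ) = det(λ I - M) = λ^2 - 7λ + 12.
For λ^2 - 7λ + 12 the discriminant is 1. It is a perfect square (1^2), so the roots are rational: λ = (7 ± 1)/2 = 4, 3.
Thus the eigenvalues (to 4 decimals) are 4 (modulus 4); 3 (modulus 3). The spectral radius is the largest modulus: r(A) = 4. (Cross-check: r(A) ≤ ||A||_2 ≈ 6.0927; equality holds whenever A is normal, though it can also hold for some non-normal A.)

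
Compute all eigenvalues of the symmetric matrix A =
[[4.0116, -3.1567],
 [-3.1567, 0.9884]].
sigma(A) ≈ {-1, 6}

A is real symmetric, so its spectrum consists of real eigenvalues. Expanding the characteristic polynomial of the displayed matrix gives
  det(λ I - A) = p(λ) = λ^2 + (-5)λ + (-6).
Solving p(λ) = 0 yields eigenvalues ≈ -1, 6. (A is shown rounded to 4 decimals, so these recover the underlying integer eigenvalues to within that precision.)
Verification: the trace of A = 5 equals the sum of eigenvalues 5, and det(A) ≈ -5.9997 matches the eigenvalue product -6.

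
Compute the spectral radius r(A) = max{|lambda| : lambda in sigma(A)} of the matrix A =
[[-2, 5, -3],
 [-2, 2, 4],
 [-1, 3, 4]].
r(A) ≈ 6.3887

The eigenvalues of A are the roots of its characteristic polynomial. With M = A (coefficients from the trace, the sum of principal 2x2 minors, and det A):
  p(λ) = det(λ I - M) = λ^3 - 4λ^2 - 9λ - 40.
No integer candidate from the rational root theorem (±divisors of 40) is a root, so the roots are irrational. The cubic discriminant is Δ = -75148 < 0, so there is one real root and a complex-conjugate pair. p(6) = -22 and p(7) = 44 have opposite signs, so a root lies in (6, 7); Newton's method refines it to λ ≈ 6.3887. Dividing out (λ - (6.3887)) leaves approximately λ^2 + 2.3887λ + 6.261. For λ^2 + 2.3887λ + 6.261 the discriminant is -19.338. It is negative, so the remaining roots are the complex-conjugate pair λ ≈ -1.1944 ± 2.1987i. Their product equals the constant term, so |λ|^2 ≈ 6.261 and |λ| ≈ 2.5022.
Thus the eigenvalues (to 4 decimals) are 6.3887 (modulus 6.3887); -1.1944 ± 2.1987i (modulus 2.5022). The spectral radius is the largest modulus: r(A) ≈ 6.3887. (Cross-check: r(A) ≤ ||A||_2 ≈ 7.1384; equality holds whenever A is normal, though it can also hold for some non-normal A.)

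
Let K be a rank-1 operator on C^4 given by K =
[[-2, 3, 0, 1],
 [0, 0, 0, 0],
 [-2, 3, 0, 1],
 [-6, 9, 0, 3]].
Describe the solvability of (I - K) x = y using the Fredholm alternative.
(I - K) is singular (det(I - K) = 0, i.e. 1 ∈ sigma(K)). (I - K) x = y is solvable iff y ⊥ ker((I - K)^*) = span{(-2, 3, 0, 1)}, i.e. iff -2y_1 + 3y_2 + y_4 = 0. When solvable, the solutions are x = y + c·(1, 0, 1, 3), c arbitrary (ker(I - K) = span{(1, 0, 1, 3)}, dimension 1).

K has rank 1, so it is an outer product K = u v^T: every row of K is a multiple of one row vector. Reading off the entries, u = (1, 0, 1, 3) and v = (-2, 3, 0, 1) (row i of K equals u_i·v^T). A rank-one matrix u v^T satisfies K u = u (v·u) and kills the (3)-dimensional subspace v^⊥, so its characteristic polynomial is lambda^3 (lambda - v·u) with v·u = tr K = 1. Hence the eigenvalues of I - K are 1 (multiplicity 3) and 1 - (1) = 0, so det(I - K) = 0. (Direct check: I - K =
[[3, -3, 0, -1],
 [0, 1, 0, 0],
 [2, -3, 1, -1],
 [6, -9, 0, -2]]
has determinant 0.) So 1 is an eigenvalue of K and (I - K) is not invertible. The finite-dimensional Fredholm alternative says: either (I - K) is invertible, or ker(I - K) ≠ {0} and then range(I - K) = ker((I - K)^*)^⊥, with dim ker(I - K) = dim ker((I - K)^*). We are in the second case, so we need both kernels. Kernel of I - K: (I - K) u = u - u (v·u) = u - u = 0, so ker(I - K) = span{u} = span{(1, 0, 1, 3)} (it is exactly 1-dimensional because rank(I - K) = 3). Kernel of the adjoint: K is real, so (I - K)^* = I - K^T = I - v u^T, and (I - v u^T) v = v - v (u·v) = 0; hence ker((I - K)^*) = span{v} = span{(-2, 3, 0, 1)}. Therefore (I - K) x = y is solvable iff <y, v> = 0, i.e. iff -2y_1 + 3y_2 + y_4 = 0. When this holds, K y = u (v·y) = 0, so (I - K) y = y and x = y is a particular solution; the full solution set is the line x = y + c·u = y + c·(1, 0, 1, 3), c ∈ C.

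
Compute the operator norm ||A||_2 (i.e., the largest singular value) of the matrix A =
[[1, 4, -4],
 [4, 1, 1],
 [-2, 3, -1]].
||A||_2 ≈ 6.3596 (= sqrt(largest eigenvalue of A^T A))

||A||_2 = sigma_max(A) = sqrt(lambda_max(A^T A)). Form the symmetric matrix M = A^T A =
[[21, 2, 2],
 [2, 26, -18],
 [2, -18, 18]].
Its characteristic polynomial (trace, sum of principal 2x2 minors, determinant of M give the coefficients) is
  p(λ) = det(λ I - M) = λ^3 - 65λ^2 + 1060λ - 2704.
No integer candidate from the rational root theorem (±divisors of 2704) is a root, so the roots are irrational. The cubic discriminant is Δ = 168889168 > 0, so there are three distinct real roots. p(3) = -82 and p(4) = 560 have opposite signs, so a root lies in (3, 4); Newton's method refines it to λ ≈ 3.1188. p(21) = 152 and p(22) = -196 have opposite signs, so a root lies in (21, 22); Newton's method refines it to λ ≈ 21.4372. p(40) = -304 and p(41) = 412 have opposite signs, so a root lies in (40, 41); Newton's method refines it to λ ≈ 40.444. Check (Vieta): the three roots sum to 65, matching tr M = 65.
So the eigenvalues of A^T A are ≈ 3.1188, 21.4372, 40.444 (all ≥ 0, as they must be for A^T A). The largest is λ_max ≈ 40.444, hence ||A||_2 = sqrt(λ_max) ≈ 6.3596.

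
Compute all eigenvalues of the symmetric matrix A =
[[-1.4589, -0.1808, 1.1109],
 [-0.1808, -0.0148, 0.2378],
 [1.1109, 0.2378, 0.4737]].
sigma(A) ≈ {-2, 0, 1}

A is real symmetric, so its spectrum consists of real eigenvalues. Expanding the characteristic polynomial of the displayed matrix gives
  det(λ I - A) = p(λ) = λ^3 + (1)λ^2 + (-2)λ + (0).
Solving p(λ) = 0 yields eigenvalues ≈ -2, 0, 1. (A is shown rounded to 4 decimals, so these recover the underlying integer eigenvalues to within that precision.)
Verification: the trace of A = -1 equals the sum of eigenvalues -1, and det(A) ≈ -0.0000 matches the eigenvalue product 0.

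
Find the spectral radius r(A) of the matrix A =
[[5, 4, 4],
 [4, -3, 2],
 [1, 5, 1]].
r(A) ≈ 8.393

The eigenvalues of A are the roots of its characteristic polynomial. With M = A (coefficients from the trace, the sum of principal 2x2 minors, and det A):
  p(λ) = det(λ I - M) = λ^3 - 3λ^2 - 43λ - 19.
No integer candidate from the rational root theorem (±divisors of 19) is a root, so the roots are irrational. The cubic discriminant is Δ = 278752 > 0, so there are three distinct real roots. p(-5) = -4 and p(-4) = 41 have opposite signs, so a root lies in (-5, -4); Newton's method refines it to λ ≈ -4.9342. p(-1) = 20 and p(0) = -19 have opposite signs, so a root lies in (-1, 0); Newton's method refines it to λ ≈ -0.4588. p(8) = -43 and p(9) = 80 have opposite signs, so a root lies in (8, 9); Newton's method refines it to λ ≈ 8.393. Check (Vieta): the three roots sum to 3, matching tr M = 3.
Thus the eigenvalues (to 4 decimals) are -4.9342 (modulus 4.9342); -0.4588 (modulus 0.4588); 8.393 (modulus 8.393). The spectral radius is the largest modulus: r(A) ≈ 8.393. (Cross-check: r(A) ≤ ||A||_2 ≈ 8.7464; equality holds whenever A is normal, though it can also hold for some non-normal A.)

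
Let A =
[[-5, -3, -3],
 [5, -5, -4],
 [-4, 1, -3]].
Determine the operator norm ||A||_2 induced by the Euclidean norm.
||A||_2 ≈ 8.4714 (= sqrt(largest eigenvalue of A^T A))

||A||_2 = sigma_max(A) = sqrt(lambda_max(A^T A)). Form the symmetric matrix M = A^T A =
[[66, -14, 7],
 [-14, 35, 26],
 [7, 26, 34]].
Its characteristic polynomial (trace, sum of principal 2x2 minors, determinant of M give the coefficients) is
  p(λ) = det(λ I - M) = λ^3 - 135λ^2 + 4823λ - 20449.
No integer candidate from the rational root theorem (±divisors of 20449) is a root, so the roots are irrational. The cubic discriminant is Δ = 2300995840 > 0, so there are three distinct real roots. p(4) = -3253 and p(5) = 416 have opposite signs, so a root lies in (4, 5); Newton's method refines it to λ ≈ 4.8832. p(58) = 257 and p(59) = -448 have opposite signs, so a root lies in (58, 59); Newton's method refines it to λ ≈ 58.3515. p(71) = -640 and p(72) = 215 have opposite signs, so a root lies in (71, 72); Newton's method refines it to λ ≈ 71.7653. Check (Vieta): the three roots sum to 135, matching tr M = 135.
So the eigenvalues of A^T A are ≈ 4.8832, 58.3515, 71.7653 (all ≥ 0, as they must be for A^T A). The largest is λ_max ≈ 71.7653, hence ||A||_2 = sqrt(λ_max) ≈ 8.4714.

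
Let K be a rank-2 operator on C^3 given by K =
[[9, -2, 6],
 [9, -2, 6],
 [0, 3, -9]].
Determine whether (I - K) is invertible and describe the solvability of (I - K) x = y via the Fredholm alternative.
(I - K) is invertible (det(I - K) = -78 ≠ 0), so for every y in C^3 the equation (I - K) x = y has a unique solution.

K has rank 2 and factors as K = U V^T = u1 v1^T + u2 v2^T with u1 = (2, 2, -3), v1 = (0, -1, 3), u2 = (-3, -3, 0), v2 = (-3, 0, 0) (multiplying out reproduces the displayed K). The nonzero eigenvalues of U V^T coincide with those of the 2 x 2 matrix G = V^T U = [[v1·u1, v1·u2], [v2·u1, v2·u2]] = [[-11, 3], [-6, 9]], and by the Sylvester determinant identity det(I_3 - U V^T) = det(I_2 - V^T U) = det([[12, -3], [6, -8]]) = (12)(-8) - (-3)(6) = -78. (Direct check: I - K =
[[-8, 2, -6],
 [-9, 3, -6],
 [0, -3, 10]]
has determinant -78.) The finite-dimensional Fredholm alternative says: either (I - K) is invertible, or ker(I - K) ≠ {0} and then range(I - K) = ker((I - K)^*)^⊥, with dim ker(I - K) = dim ker((I - K)^*). Since det(I - K) ≠ 0, 1 is not an eigenvalue of K and ker(I - K) = {0}, so we are in the first case: for every y there is a unique x = (I - K)^(-1) y. (Explicitly, by the Woodbury identity, (I - U V^T)^(-1) = I + U (I_2 - G)^(-1) V^T.)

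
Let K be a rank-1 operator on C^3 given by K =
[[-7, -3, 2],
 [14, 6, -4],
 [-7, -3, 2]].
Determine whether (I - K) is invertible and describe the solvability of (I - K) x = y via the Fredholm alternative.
(I - K) is singular (det(I - K) = 0, i.e. 1 ∈ sigma(K)). (I - K) x = y is solvable iff y ⊥ ker((I - K)^*) = span{(-7, -3, 2)}, i.e. iff -7y_1 - 3y_2 + 2y_3 = 0. When solvable, the solutions are x = y + c·(1, -2, 1), c arbitrary (ker(I - K) = span{(1, -2, 1)}, dimension 1).

K has rank 1, so it is an outer product K = u v^T: every row of K is a multiple of one row vector. Reading off the entries, u = (1, -2, 1) and v = (-7, -3, 2) (row i of K equals u_i·v^T). A rank-one matrix u v^T satisfies K u = u (v·u) and kills the (2)-dimensional subspace v^⊥, so its characteristic polynomial is lambda^2 (lambda - v·u) with v·u = tr K = 1. Hence the eigenvalues of I - K are 1 (multiplicity 2) and 1 - (1) = 0, so det(I - K) = 0. (Direct check: I - K =
[[8, 3, -2],
 [-14, -5, 4],
 [7, 3, -1]]
has determinant 0.) So 1 is an eigenvalue of K and (I - K) is not invertible. The finite-dimensional Fredholm alternative says: either (I - K) is invertible, or ker(I - K) ≠ {0} and then range(I - K) = ker((I - K)^*)^⊥, with dim ker(I - K) = dim ker((I - K)^*). We are in the second case, so we need both kernels. Kernel of I - K: (I - K) u = u - u (v·u) = u - u = 0, so ker(I - K) = span{u} = span{(1, -2, 1)} (it is exactly 1-dimensional because rank(I - K) = 2). Kernel of the adjoint: K is real, so (I - K)^* = I - K^T = I - v u^T, and (I - v u^T) v = v - v (u·v) = 0; hence ker((I - K)^*) = span{v} = span{(-7, -3, 2)}. Therefore (I - K) x = y is solvable iff <y, v> = 0, i.e. iff -7y_1 - 3y_2 + 2y_3 = 0. When this holds, K y = u (v·y) = 0, so (I - K) y = y and x = y is a particular solution; the full solution set is the line x = y + c·u = y + c·(1, -2, 1), c ∈ C.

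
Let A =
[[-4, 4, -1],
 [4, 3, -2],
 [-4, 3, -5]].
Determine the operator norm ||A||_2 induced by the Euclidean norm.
||A||_2 ≈ 8.6951 (= sqrt(largest eigenvalue of A^T A))

||A||_2 = sigma_max(A) = sqrt(lambda_max(A^T A)). Form the symmetric matrix M = A^T A =
[[48, -16, 16],
 [-16, 34, -25],
 [16, -25, 30]].
Its characteristic polynomial (trace, sum of principal 2x2 minors, determinant of M give the coefficients) is
  p(λ) = det(λ I - M) = λ^3 - 112λ^2 + 2955λ - 15376.
No integer candidate from the rational root theorem (±divisors of 15376) is a root, so the roots are irrational. The cubic discriminant is Δ = 5129054516 > 0, so there are three distinct real roots. p(6) = -1462 and p(7) = 164 have opposite signs, so a root lies in (6, 7); Newton's method refines it to λ ≈ 6.8938. p(29) = 516 and p(30) = -526 have opposite signs, so a root lies in (29, 30); Newton's method refines it to λ ≈ 29.5008. p(75) = -1876 and p(76) = 1268 have opposite signs, so a root lies in (75, 76); Newton's method refines it to λ ≈ 75.6054. Check (Vieta): the three roots sum to 112, matching tr M = 112.
So the eigenvalues of A^T A are ≈ 6.8938, 29.5008, 75.6054 (all ≥ 0, as they must be for A^T A). The largest is λ_max ≈ 75.6054, hence ||A||_2 = sqrt(λ_max) ≈ 8.6951.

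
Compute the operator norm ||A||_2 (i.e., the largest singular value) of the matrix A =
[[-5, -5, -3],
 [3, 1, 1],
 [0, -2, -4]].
||A||_2 ≈ 8.7876 (= sqrt(largest eigenvalue of A^T A))

||A||_2 = sigma_max(A) = sqrt(lambda_max(A^T A)). Form the symmetric matrix M = A^T A =
[[34, 28, 18],
 [28, 30, 24],
 [18, 24, 26]].
Its characteristic polynomial (trace, sum of principal 2x2 minors, determinant of M give the coefficients) is
  p(λ) = det(λ I - M) = λ^3 - 90λ^2 + 1000λ - 1024.
No integer candidate from the rational root theorem (±divisors of 1024) is a root, so the roots are irrational. The cubic discriminant is Δ = 2744584448 > 0, so there are three distinct real roots. p(1) = -113 and p(2) = 624 have opposite signs, so a root lies in (1, 2); Newton's method refines it to λ ≈ 1.1394. p(11) = 417 and p(12) = -256 have opposite signs, so a root lies in (11, 12); Newton's method refines it to λ ≈ 11.6386. p(77) = -1101 and p(78) = 3968 have opposite signs, so a root lies in (77, 78); Newton's method refines it to λ ≈ 77.222. Check (Vieta): the three roots sum to 90, matching tr M = 90.
So the eigenvalues of A^T A are ≈ 1.1394, 11.6386, 77.222 (all ≥ 0, as they must be for A^T A). The largest is λ_max ≈ 77.222, hence ||A||_2 = sqrt(λ_max) ≈ 8.7876.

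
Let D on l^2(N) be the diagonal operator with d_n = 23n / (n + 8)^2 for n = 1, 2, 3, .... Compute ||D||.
||D|| = 23/32 (attained at n = 8)

For D diagonal, ||D|| = sup_n |d_n|. Treat f(x) = 23x / (x + 8)^2 for real x > 0. By the quotient rule, f'(x) = 23(8 - x)/(x + 8)^3, which is positive for x < 8 and negative for x > 8. So f has a unique maximum at x = 8, and since 8 is a positive integer, the supremum over n ≥ 1 is attained at n = 8: d_8 = 23·8/(8 + 8)^2 = 23·8/256 = 23/32. Hence ||D|| = 23/32.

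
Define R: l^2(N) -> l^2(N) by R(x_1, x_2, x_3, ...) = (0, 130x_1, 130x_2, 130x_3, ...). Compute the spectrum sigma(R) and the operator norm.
sigma(R) = closed disk {z in C : |z| ≤ 130}; ||R|| = 130

Note R = 130·U where U is the unit right shift (U x)_k = x_{k-1} (with x_0 := 0); so ||R|| = 130||U|| and sigma(R) = 130·sigma(U). ||R x||^2 = sum_{k≥1} |130x_k|^2 = 16900||x||^2, so ||R|| = 130 and sigma(R) ⊂ {|z| ≤ 130}. For any |lambda| < 130, the equation (R - lambda I) x = 0 forces x_1 = 0, then 130x_k = lambda x_{k+1} ⇒ x = 0, so R has no eigenvalues. But (R - lambda I) is not surjective for |lambda| < 130: solving (R - lambda I) x = e_1 would require x_n proportional to (lambda/130)^(-n), which is not in l^2. So every |lambda| < 130 lies in the residual spectrum. The boundary |lambda| = 130 is in the approximate point spectrum (the spectrum is closed). Hence sigma(R) is the closed disk of radius 130.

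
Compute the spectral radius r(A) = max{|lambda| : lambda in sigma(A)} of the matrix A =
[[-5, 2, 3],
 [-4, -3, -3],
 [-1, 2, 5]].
r(A) ≈ 4.0006

The eigenvalues of A are the roots of its characteristic polynomial. With M = A (coefficients from the trace, the sum of principal 2x2 minors, and det A):
  p(λ) = det(λ I - M) = λ^3 + 3λ^2 - 8λ - 58.
No integer candidate from the rational root theorem (±divisors of 58) is a root, so the roots are irrational. The cubic discriminant is Δ = -56884 < 0, so there is one real root and a complex-conjugate pair. p(3) = -28 and p(4) = 22 have opposite signs, so a root lies in (3, 4); Newton's method refines it to λ ≈ 3.6239. Dividing out (λ - (3.6239)) leaves approximately λ^2 + 6.6239λ + 16.0047. For λ^2 + 6.6239λ + 16.0047 the discriminant is -20.1423. It is negative, so the remaining roots are the complex-conjugate pair λ ≈ -3.312 ± 2.244i. Their product equals the constant term, so |λ|^2 ≈ 16.0047 and |λ| ≈ 4.0006.
Thus the eigenvalues (to 4 decimals) are 3.6239 (modulus 3.6239); -3.312 ± 2.244i (modulus 4.0006). The spectral radius is the largest modulus: r(A) ≈ 4.0006. (Cross-check: r(A) ≤ ||A||_2 ≈ 7.7921; equality holds whenever A is normal, though it can also hold for some non-normal A.)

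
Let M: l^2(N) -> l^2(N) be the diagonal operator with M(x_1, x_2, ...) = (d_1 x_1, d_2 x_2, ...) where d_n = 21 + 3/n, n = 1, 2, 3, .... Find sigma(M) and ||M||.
sigma(M) = {21 + 3/n : n ≥ 1} ∪ {21}; ||M|| = 24

A bounded diagonal operator on l^2 with diagonal entries d_n has spectrum equal to the closure of {d_n : n ≥ 1}: every d_n is an eigenvalue (with eigenvector e_n), so {d_n} ⊂ sigma(M); the spectrum is closed, so its closure is too; and for lambda not in the closure, (M - lambda I) has bounded inverse (the diagonal entries 1/(d_n - lambda) are bounded). For our sequence d_n = 21 + 3/n, n = 1, 2, 3, ...:
  - {d_n} = {21 + 3/n : n ≥ 1}; the only limit point is 21
  - closure = {21 + 3/n : n ≥ 1} ∪ {21}
For the norm: a diagonal operator has ||M|| = sup_n |d_n|. Here d_n = 21 + 3/n is positive and decreasing, so sup_n |d_n| = d_1 = 21 + 3 = 24. So ||M|| = 24.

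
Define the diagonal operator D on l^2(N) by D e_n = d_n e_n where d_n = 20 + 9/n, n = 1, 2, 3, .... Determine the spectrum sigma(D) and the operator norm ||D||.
sigma(D) = {20 + 9/n : n ≥ 1} ∪ {20}; ||D|| = 29

A bounded diagonal operator on l^2 with diagonal entries d_n has spectrum equal to the closure of {d_n : n ≥ 1}: every d_n is an eigenvalue (with eigenvector e_n), so {d_n} ⊂ sigma(D); the spectrum is closed, so its closure is too; and for lambda not in the closure, (D - lambda I) has bounded inverse (the diagonal entries 1/(d_n - lambda) are bounded). For our sequence d_n = 20 + 9/n, n = 1, 2, 3, ...:
  - {d_n} = {20 + 9/n : n ≥ 1}; the only limit point is 20
  - closure = {20 + 9/n : n ≥ 1} ∪ {20}
For the norm: a diagonal operator has ||D|| = sup_n |d_n|. Here d_n = 20 + 9/n is positive and decreasing, so sup_n |d_n| = d_1 = 20 + 9 = 29. So ||D|| = 29.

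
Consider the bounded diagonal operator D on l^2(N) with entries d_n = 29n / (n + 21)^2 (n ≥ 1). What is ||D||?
||D|| = 29/84 (attained at n = 21)

For D diagonal, ||D|| = sup_n |d_n|. Treat f(x) = 29x / (x + 21)^2 for real x > 0. By the quotient rule, f'(x) = 29(21 - x)/(x + 21)^3, which is positive for x < 21 and negative for x > 21. So f has a unique maximum at x = 21, and since 21 is a positive integer, the supremum over n ≥ 1 is attained at n = 21: d_21 = 29·21/(21 + 21)^2 = 29·21/1764 = 29/84. Hence ||D|| = 29/84.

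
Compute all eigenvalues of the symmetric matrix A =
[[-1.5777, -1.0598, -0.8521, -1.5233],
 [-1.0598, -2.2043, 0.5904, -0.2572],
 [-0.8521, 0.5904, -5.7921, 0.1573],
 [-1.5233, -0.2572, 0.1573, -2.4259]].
sigma(A) ≈ {-6, -4, -2, 0}

A is real symmetric, so its spectrum consists of real eigenvalues. Expanding the characteristic polynomial of the displayed matrix gives
  det(λ I - A) = p(λ) = λ^4 + (12)λ^3 + (44)λ^2 + (48)λ + (0).
Solving p(λ) = 0 yields eigenvalues ≈ -6, -4, -2, 0. (A is shown rounded to 4 decimals, so these recover the underlying integer eigenvalues to within that precision.)
Verification: the trace of A = -12 equals the sum of eigenvalues -12, and det(A) ≈ 0.0008 matches the eigenvalue product 0.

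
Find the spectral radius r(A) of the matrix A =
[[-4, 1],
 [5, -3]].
r(A) = (7 + sqrt(21))/2 ≈ 5.7913

The eigenvalues of A are the roots of its characteristic polynomial. With M = A (coefficients from the trace and determinant):
  p(λ) = det(λ I - M) = λ^2 + 7λ + 7.
For λ^2 + 7λ + 7 the discriminant is 21. It is nonnegative but not a perfect square, so the roots are real and irrational: λ = (-7 ± sqrt(21))/2 ≈ -1.2087, -5.7913.
Thus the eigenvalues (to 4 decimals) are -1.2087 (modulus 1.2087); -5.7913 (modulus 5.7913). The spectral radius is the largest modulus: r(A) = (7 + sqrt(21))/2 ≈ 5.7913. (Cross-check: r(A) ≤ ||A||_2 ≈ 7.0725; equality holds whenever A is normal, though it can also hold for some non-normal A.)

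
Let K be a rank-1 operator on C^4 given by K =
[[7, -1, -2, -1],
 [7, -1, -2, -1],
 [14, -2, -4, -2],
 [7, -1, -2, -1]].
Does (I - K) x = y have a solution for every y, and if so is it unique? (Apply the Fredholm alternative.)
(I - K) is singular (det(I - K) = 0, i.e. 1 ∈ sigma(K)). (I - K) x = y is solvable iff y ⊥ ker((I - K)^*) = span{(7, -1, -2, -1)}, i.e. iff 7y_1 - y_2 - 2y_3 - y_4 = 0. When solvable, the solutions are x = y + c·(1, 1, 2, 1), c arbitrary (ker(I - K) = span{(1, 1, 2, 1)}, dimension 1).

K has rank 1, so it is an outer product K = u v^T: every row of K is a multiple of one row vector. Reading off the entries, u = (1, 1, 2, 1) and v = (7, -1, -2, -1) (row i of K equals u_i·v^T). A rank-one matrix u v^T satisfies K u = u (v·u) and kills the (3)-dimensional subspace v^⊥, so its characteristic polynomial is lambda^3 (lambda - v·u) with v·u = tr K = 1. Hence the eigenvalues of I - K are 1 (multiplicity 3) and 1 - (1) = 0, so det(I - K) = 0. (Direct check: I - K =
[[-6, 1, 2, 1],
 [-7, 2, 2, 1],
 [-14, 2, 5, 2],
 [-7, 1, 2, 2]]
has determinant 0.) So 1 is an eigenvalue of K and (I - K) is not invertible. The finite-dimensional Fredholm alternative says: either (I - K) is invertible, or ker(I - K) ≠ {0} and then range(I - K) = ker((I - K)^*)^⊥, with dim ker(I - K) = dim ker((I - K)^*). We are in the second case, so we need both kernels. Kernel of I - K: (I - K) u = u - u (v·u) = u - u = 0, so ker(I - K) = span{u} = span{(1, 1, 2, 1)} (it is exactly 1-dimensional because rank(I - K) = 3). Kernel of the adjoint: K is real, so (I - K)^* = I - K^T = I - v u^T, and (I - v u^T) v = v - v (u·v) = 0; hence ker((I - K)^*) = span{v} = span{(7, -1, -2, -1)}. Therefore (I - K) x = y is solvable iff <y, v> = 0, i.e. iff 7y_1 - y_2 - 2y_3 - y_4 = 0. When this holds, K y = u (v·y) = 0, so (I - K) y = y and x = y is a particular solution; the full solution set is the line x = y + c·u = y + c·(1, 1, 2, 1), c ∈ C.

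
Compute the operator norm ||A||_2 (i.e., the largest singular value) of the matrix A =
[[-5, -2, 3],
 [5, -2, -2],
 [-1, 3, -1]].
||A||_2 ≈ 7.9251 (= sqrt(largest eigenvalue of A^T A))

||A||_2 = sigma_max(A) = sqrt(lambda_max(A^T A)). Form the symmetric matrix M = A^T A =
[[51, -3, -24],
 [-3, 17, -5],
 [-24, -5, 14]].
Its characteristic polynomial (trace, sum of principal 2x2 minors, determinant of M give the coefficients) is
  p(λ) = det(λ I - M) = λ^3 - 82λ^2 + 1209λ - 225.
No integer candidate from the rational root theorem (±divisors of 225) is a root, so the roots are irrational. The cubic discriminant is Δ = 2663564553 > 0, so there are three distinct real roots. p(0) = -225 and p(1) = 903 have opposite signs, so a root lies in (0, 1); Newton's method refines it to λ ≈ 0.1885. p(19) = 3 and p(20) = -845 have opposite signs, so a root lies in (19, 20); Newton's method refines it to λ ≈ 19.0036. p(62) = -2147 and p(63) = 531 have opposite signs, so a root lies in (62, 63); Newton's method refines it to λ ≈ 62.8079. Check (Vieta): the three roots sum to 82, matching tr M = 82.
So the eigenvalues of A^T A are ≈ 0.1885, 19.0036, 62.8079 (all ≥ 0, as they must be for A^T A). The largest is λ_max ≈ 62.8079, hence ||A||_2 = sqrt(λ_max) ≈ 7.9251.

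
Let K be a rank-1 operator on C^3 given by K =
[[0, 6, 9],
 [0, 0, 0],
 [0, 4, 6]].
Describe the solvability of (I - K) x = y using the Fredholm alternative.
(I - K) is invertible (det(I - K) = -5 ≠ 0), so for every y in C^3 the equation (I - K) x = y has a unique solution.

K has rank 1, so it is an outer product K = u v^T: every row of K is a multiple of one row vector. Reading off the entries, u = (3, 0, 2) and v = (0, 2, 3) (row i of K equals u_i·v^T). A rank-one matrix u v^T satisfies K u = u (v·u) and kills the (2)-dimensional subspace v^⊥, so its characteristic polynomial is lambda^2 (lambda - v·u) with v·u = tr K = 6. Hence the eigenvalues of I - K are 1 (multiplicity 2) and 1 - (6) = -5, so det(I - K) = -5. (Direct check: I - K =
[[1, -6, -9],
 [0, 1, 0],
 [0, -4, -5]]
has determinant -5.) The finite-dimensional Fredholm alternative says: either (I - K) is invertible, or ker(I - K) ≠ {0} and then range(I - K) = ker((I - K)^*)^⊥, with dim ker(I - K) = dim ker((I - K)^*). Since det(I - K) ≠ 0, 1 is not an eigenvalue of K and ker(I - K) = {0}, so we are in the first case: for every y there is a unique x = (I - K)^(-1) y. Explicitly, by the Sherman–Morrison formula, (I - u v^T)^(-1) = I + u v^T/(1 - v·u), i.e. (I - K)^(-1) = I + K/(-5).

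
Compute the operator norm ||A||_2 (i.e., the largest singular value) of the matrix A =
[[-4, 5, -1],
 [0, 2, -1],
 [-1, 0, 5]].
||A||_2 ≈ 6.7307 (= sqrt(largest eigenvalue of A^T A))

||A||_2 = sigma_max(A) = sqrt(lambda_max(A^T A)). Form the symmetric matrix M = A^T A =
[[17, -20, -1],
 [-20, 29, -7],
 [-1, -7, 27]].
Its characteristic polynomial (trace, sum of principal 2x2 minors, determinant of M give the coefficients) is
  p(λ) = det(λ I - M) = λ^3 - 73λ^2 + 1285λ - 1369.
No integer candidate from the rational root theorem (±divisors of 1369) is a root, so the roots are irrational. The cubic discriminant is Δ = 442764896 > 0, so there are three distinct real roots. p(1) = -156 and p(2) = 917 have opposite signs, so a root lies in (1, 2); Newton's method refines it to λ ≈ 1.1378. p(26) = 269 and p(27) = -208 have opposite signs, so a root lies in (26, 27); Newton's method refines it to λ ≈ 26.5606. p(45) = -244 and p(46) = 609 have opposite signs, so a root lies in (45, 46); Newton's method refines it to λ ≈ 45.3017. Check (Vieta): the three roots sum to 73, matching tr M = 73.
So the eigenvalues of A^T A are ≈ 1.1378, 26.5606, 45.3017 (all ≥ 0, as they must be for A^T A). The largest is λ_max ≈ 45.3017, hence ||A||_2 = sqrt(λ_max) ≈ 6.7307.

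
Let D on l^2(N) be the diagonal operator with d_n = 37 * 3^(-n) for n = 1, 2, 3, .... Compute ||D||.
||D|| = 37/3 (attained at n = 1)

For D diagonal, ||D|| = sup_n |d_n|. The sequence d_n = 37 * 3^(-n) is positive and strictly decreasing (ratio 3^(-1) < 1), so the supremum is d_1 = 37/3. Hence ||D|| = 37/3.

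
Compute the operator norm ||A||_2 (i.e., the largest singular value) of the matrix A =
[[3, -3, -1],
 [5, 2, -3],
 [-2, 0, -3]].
||A||_2 ≈ 6.6305 (= sqrt(largest eigenvalue of A^T A))

||A||_2 = sigma_max(A) = sqrt(lambda_max(A^T A)). Form the symmetric matrix M = A^T A =
[[38, 1, -12],
 [1, 13, -3],
 [-12, -3, 19]].
Its characteristic polynomial (trace, sum of principal 2x2 minors, determinant of M give the coefficients) is
  p(λ) = det(λ I - M) = λ^3 - 70λ^2 + 1309λ - 7225.
No integer candidate from the rational root theorem (±divisors of 7225) is a root, so the roots are irrational. The cubic discriminant is Δ = 18635009 > 0, so there are three distinct real roots. p(10) = -135 and p(11) = 35 have opposite signs, so a root lies in (10, 11); Newton's method refines it to λ ≈ 10.7522. p(15) = 35 and p(16) = -105 have opposite signs, so a root lies in (15, 16); Newton's method refines it to λ ≈ 15.2845. p(43) = -861 and p(44) = 35 have opposite signs, so a root lies in (43, 44); Newton's method refines it to λ ≈ 43.9633. Check (Vieta): the three roots sum to 70, matching tr M = 70.
So the eigenvalues of A^T A are ≈ 10.7522, 15.2845, 43.9633 (all ≥ 0, as they must be for A^T A). The largest is λ_max ≈ 43.9633, hence ||A||_2 = sqrt(λ_max) ≈ 6.6305.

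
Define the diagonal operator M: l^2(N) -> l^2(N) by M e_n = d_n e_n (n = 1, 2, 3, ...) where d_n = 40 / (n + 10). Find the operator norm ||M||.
||M|| = 40/11 (attained at n = 1)

For M diagonal, ||M|| = sup_n |d_n| = sup_n 40/(n + 10). This is positive and strictly decreasing in n, so the supremum is attained at n = 1: d_1 = 40/(1 + 10) = 40/11. Hence ||M|| = 40/11.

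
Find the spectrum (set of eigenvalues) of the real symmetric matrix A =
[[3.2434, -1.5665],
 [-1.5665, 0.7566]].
sigma(A) ≈ {0, 4}

A is real symmetric, so its spectrum consists of real eigenvalues. Expanding the characteristic polynomial of the displayed matrix gives
  det(λ I - A) = p(λ) = λ^2 + (-4)λ + (0).
Solving p(λ) = 0 yields eigenvalues ≈ 0, 4. (A is shown rounded to 4 decimals, so these recover the underlying integer eigenvalues to within that precision.)
Verification: the trace of A = 4 equals the sum of eigenvalues 4, and det(A) ≈ 0.0000 matches the eigenvalue product 0.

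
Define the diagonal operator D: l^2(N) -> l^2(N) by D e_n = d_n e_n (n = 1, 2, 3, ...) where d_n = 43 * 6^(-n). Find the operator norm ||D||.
||D|| = 43/6 (attained at n = 1)

For D diagonal, ||D|| = sup_n |d_n|. The sequence d_n = 43 * 6^(-n) is positive and strictly decreasing (ratio 6^(-1) < 1), so the supremum is d_1 = 43/6. Hence ||D|| = 43/6.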